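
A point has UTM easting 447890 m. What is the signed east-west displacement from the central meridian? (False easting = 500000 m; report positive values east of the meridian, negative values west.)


displacement = 447890 - 500000 = -52110 m

-52110 m


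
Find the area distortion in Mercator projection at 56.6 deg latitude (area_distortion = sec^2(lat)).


area_distortion = 1/cos^2(56.6) = 3.3

3.3


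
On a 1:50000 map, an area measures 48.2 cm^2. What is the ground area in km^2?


ground_area = 48.2 * (50000/100)^2 = 12050000.0 m^2 = 12.05 km^2

12.05 km^2


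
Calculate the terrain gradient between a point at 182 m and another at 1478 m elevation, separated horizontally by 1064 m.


gradient = (1478 - 182) / 1064 = 1296 / 1064 = 1.218

1.218


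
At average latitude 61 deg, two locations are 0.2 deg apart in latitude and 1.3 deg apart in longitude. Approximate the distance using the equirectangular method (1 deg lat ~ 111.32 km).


dlat_km = 0.2 * 111.32 = 22.264
dlon_km = 1.3 * 111.32 * cos(61) ≈ 70.16
dist = sqrt(22.264^2 + 70.16^2) ≈ 73.6 km

73.6 km


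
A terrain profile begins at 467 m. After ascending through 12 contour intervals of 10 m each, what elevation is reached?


elevation = 467 + 12 * 10 = 587 m

587 m


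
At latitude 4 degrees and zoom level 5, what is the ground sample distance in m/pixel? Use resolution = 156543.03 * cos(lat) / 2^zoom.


res = 156543.03 * cos(4) / 2^5 = 156543.03 * 0.99756405 / 32 = 4880.05 m/pixel

4880.05 m/pixel


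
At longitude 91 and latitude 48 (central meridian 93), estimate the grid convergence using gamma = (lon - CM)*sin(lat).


gamma = (91 - 93) * sin(48) = -2 * 0.743145 = -1.486 degrees

-1.486 degrees


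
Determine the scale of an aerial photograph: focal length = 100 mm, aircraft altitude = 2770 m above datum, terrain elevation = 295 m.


scale = f / (H - h) = 100 mm / 2475 m = 100 / 2475000 = 1:24750

1:24750


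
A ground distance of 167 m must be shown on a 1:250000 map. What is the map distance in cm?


map_cm = 167 * 100 / 250000 = 0.0668 cm ≈ 0.07 cm

0.07 cm


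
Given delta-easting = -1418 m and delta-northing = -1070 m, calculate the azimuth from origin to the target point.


az = atan2(-1418, -1070) = -127.0 deg
adjusted to 0-360: 233.0 degrees

233.0 degrees


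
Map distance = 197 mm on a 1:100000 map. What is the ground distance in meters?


ground = 197 mm * 100000 / 1000 = 19700.0 m

19700.0 m


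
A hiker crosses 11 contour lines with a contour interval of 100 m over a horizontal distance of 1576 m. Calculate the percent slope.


elevation change = 11 * 100 = 1100 m
slope = 1100 / 1576 * 100 = 69.8%

69.8%


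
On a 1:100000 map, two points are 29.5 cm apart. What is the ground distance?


ground = 29.5 cm * 100000 / 100 = 29500.0 m = 29.5 km

29.5 km


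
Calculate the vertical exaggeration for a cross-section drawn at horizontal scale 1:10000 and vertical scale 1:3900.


VE = horizontal_scale / vertical_scale = 10000 / 3900 ≈ 2.6

2.6x


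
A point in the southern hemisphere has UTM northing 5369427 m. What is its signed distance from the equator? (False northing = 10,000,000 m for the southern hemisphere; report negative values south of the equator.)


For southern: actual = 5369427 - 10000000 = -4630573 m

-4630573 m


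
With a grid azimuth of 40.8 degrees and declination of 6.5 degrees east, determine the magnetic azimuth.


magnetic azimuth = grid azimuth - declination (east +ve)
mag_az = 40.8 - 6.5 = 34.3 degrees

34.3 degrees


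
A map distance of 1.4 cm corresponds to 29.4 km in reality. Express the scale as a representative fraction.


ground = 29.4 km = 2940000 cm; RF denominator = ground / map = 2940000 / 1.4 = 2100000; RF = 1:2100000

1:2100000


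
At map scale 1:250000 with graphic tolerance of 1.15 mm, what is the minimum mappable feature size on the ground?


ground = 1.15 mm * 250000 / 1000 = 287.5 m

287.5 m


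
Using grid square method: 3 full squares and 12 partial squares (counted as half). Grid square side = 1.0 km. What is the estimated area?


effective squares = 3 + 12 * 0.5 = 9.0
area = 9.0 * 1.0 = 9.0 km^2

9.0 km^2


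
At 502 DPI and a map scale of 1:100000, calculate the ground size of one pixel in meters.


pixel_cm = 2.54 / 502 ≈ 0.00506 cm
ground = pixel_cm * 100000 / 100 = 2.54 * 100000 / (502 * 100) = 254000 / 50200 ≈ 5.06 m

5.06 m


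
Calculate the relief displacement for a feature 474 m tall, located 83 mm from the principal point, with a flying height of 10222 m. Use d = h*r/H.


d = h * r / H = 474 * 83 / 10222 = 3.85 mm

3.85 mm


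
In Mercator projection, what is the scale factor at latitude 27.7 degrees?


SF = 1 / cos(27.7) = 1 / 0.885394 = 1.129

1.129


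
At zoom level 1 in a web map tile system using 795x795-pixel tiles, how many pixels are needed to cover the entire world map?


tiles per axis = 2^1 = 2
total tiles = 2^2 = 4
pixels per axis = 2 * 795 = 1590
total pixels = 1590^2 = 2528100

2528100 pixels


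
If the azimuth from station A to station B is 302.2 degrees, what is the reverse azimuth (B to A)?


back azimuth = (302.2 + 180) mod 360 = 122.2 degrees

122.2 degrees


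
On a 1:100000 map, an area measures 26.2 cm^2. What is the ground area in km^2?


ground_area = 26.2 * (100000/100)^2 = 26200000.0 m^2 = 26.2 km^2

26.2 km^2


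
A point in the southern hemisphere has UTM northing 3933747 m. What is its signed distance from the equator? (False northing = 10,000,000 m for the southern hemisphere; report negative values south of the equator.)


For southern: actual = 3933747 - 10000000 = -6066253 m

-6066253 m


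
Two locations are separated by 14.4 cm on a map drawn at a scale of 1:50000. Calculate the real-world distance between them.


ground = 14.4 cm * 50000 / 100 = 7200.0 m = 7.2 km

7.2 km


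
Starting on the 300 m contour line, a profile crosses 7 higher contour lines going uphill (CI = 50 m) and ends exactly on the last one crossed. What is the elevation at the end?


elevation = 300 + 7 * 50 = 650 m

650 m


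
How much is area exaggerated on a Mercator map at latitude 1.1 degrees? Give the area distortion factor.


area_distortion = 1/cos^2(1.1) = 1.0

1.0


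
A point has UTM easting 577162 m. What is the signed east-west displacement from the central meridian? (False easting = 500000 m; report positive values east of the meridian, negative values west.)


displacement = 577162 - 500000 = 77162 m

77162 m


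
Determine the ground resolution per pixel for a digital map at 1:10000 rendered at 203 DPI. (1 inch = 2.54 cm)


pixel_cm = 2.54 / 203 ≈ 0.012512 cm
ground = pixel_cm * 10000 / 100 = 2.54 * 10000 / (203 * 100) = 25400 / 20300 ≈ 1.25 m

1.25 m


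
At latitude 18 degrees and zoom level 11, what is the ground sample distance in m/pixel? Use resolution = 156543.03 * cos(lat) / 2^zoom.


res = 156543.03 * cos(18) / 2^11 = 156543.03 * 0.95105652 / 2048 = 72.7 m/pixel

72.7 m/pixel


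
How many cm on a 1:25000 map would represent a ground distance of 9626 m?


map_cm = 9626 * 100 / 25000 = 38.504 cm ≈ 38.5 cm

38.5 cm


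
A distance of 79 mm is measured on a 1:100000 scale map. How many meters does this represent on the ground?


ground = 79 mm * 100000 / 1000 = 7900.0 m

7900.0 m


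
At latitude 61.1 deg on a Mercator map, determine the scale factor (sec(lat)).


SF = 1 / cos(61.1) = 1 / 0.483282 = 2.069

2.069


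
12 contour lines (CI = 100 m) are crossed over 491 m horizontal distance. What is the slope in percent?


elevation change = 12 * 100 = 1200 m
slope = 1200 / 491 * 100 = 244.4%

244.4%


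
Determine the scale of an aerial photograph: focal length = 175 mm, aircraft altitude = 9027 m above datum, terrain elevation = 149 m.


scale = f / (H - h) = 175 mm / 8878 m = 175 / 8878000 = 1:50731

1:50731


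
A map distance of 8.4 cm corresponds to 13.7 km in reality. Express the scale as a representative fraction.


ground = 13.7 km = 1370000 cm; RF denominator = ground / map = 1370000 / 8.4 ≈ 163095; RF = 1:163095

1:163095


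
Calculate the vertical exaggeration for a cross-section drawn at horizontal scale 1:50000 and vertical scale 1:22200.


VE = horizontal_scale / vertical_scale = 50000 / 22200 ≈ 2.3

2.3x


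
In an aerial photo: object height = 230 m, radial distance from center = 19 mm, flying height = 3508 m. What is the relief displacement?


d = h * r / H = 230 * 19 / 3508 = 1.25 mm

1.25 mm


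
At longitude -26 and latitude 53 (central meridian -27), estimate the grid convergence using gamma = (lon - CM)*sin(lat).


gamma = (-26 - -27) * sin(53) = 1 * 0.798636 = 0.799 degrees

0.799 degrees


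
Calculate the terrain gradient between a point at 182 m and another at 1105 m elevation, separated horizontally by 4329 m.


gradient = (1105 - 182) / 4329 = 923 / 4329 = 0.2132

0.2132


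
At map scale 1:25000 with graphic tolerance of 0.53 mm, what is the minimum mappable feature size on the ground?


ground = 0.53 mm * 25000 / 1000 = 13.25 m

13.25 m


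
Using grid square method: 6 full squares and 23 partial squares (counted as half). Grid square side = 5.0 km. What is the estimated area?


effective squares = 6 + 23 * 0.5 = 17.5
area = 17.5 * 25.0 = 437.5 km^2

437.5 km^2


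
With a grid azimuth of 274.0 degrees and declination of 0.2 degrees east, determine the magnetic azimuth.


magnetic azimuth = grid azimuth - declination (east +ve)
mag_az = 274.0 - 0.2 = 273.8 degrees

273.8 degrees


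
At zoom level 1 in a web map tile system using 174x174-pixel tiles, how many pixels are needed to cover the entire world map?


tiles per axis = 2^1 = 2
total tiles = 2^2 = 4
pixels per axis = 2 * 174 = 348
total pixels = 348^2 = 121104

121104 pixels


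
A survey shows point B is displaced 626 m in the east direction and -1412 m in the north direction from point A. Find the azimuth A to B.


az = atan2(626, -1412) = 156.1 deg
adjusted to 0-360: 156.1 degrees

156.1 degrees


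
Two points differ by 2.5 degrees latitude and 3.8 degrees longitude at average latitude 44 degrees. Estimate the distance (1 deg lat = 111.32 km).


dlat_km = 2.5 * 111.32 = 278.3
dlon_km = 3.8 * 111.32 * cos(44) ≈ 304.292
dist = sqrt(278.3^2 + 304.292^2) ≈ 412.4 km

412.4 km


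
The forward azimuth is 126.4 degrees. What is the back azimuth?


back azimuth = (126.4 + 180) mod 360 = 306.4 degrees

306.4 degrees


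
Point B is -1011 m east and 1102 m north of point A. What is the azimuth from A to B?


az = atan2(-1011, 1102) = -42.5 deg
adjusted to 0-360: 317.5 degrees

317.5 degrees


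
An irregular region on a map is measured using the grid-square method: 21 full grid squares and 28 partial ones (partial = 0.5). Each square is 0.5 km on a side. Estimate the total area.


effective squares = 21 + 28 * 0.5 = 35.0
area = 35.0 * 0.25 = 8.75 km^2

8.75 km^2


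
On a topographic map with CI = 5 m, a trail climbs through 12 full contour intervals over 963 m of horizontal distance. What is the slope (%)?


elevation change = 12 * 5 = 60 m
slope = 60 / 963 * 100 = 6.2%

6.2%


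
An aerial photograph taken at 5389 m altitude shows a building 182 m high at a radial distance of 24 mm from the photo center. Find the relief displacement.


d = h * r / H = 182 * 24 / 5389 = 0.81 mm

0.81 mm


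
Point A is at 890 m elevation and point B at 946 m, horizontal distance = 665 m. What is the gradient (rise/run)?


gradient = (946 - 890) / 665 = 56 / 665 = 0.0842

0.0842


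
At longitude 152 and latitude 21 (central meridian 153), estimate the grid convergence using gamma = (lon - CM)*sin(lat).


gamma = (152 - 153) * sin(21) = -1 * 0.358368 = -0.358 degrees

-0.358 degrees


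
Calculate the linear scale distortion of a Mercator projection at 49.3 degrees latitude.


SF = 1 / cos(49.3) = 1 / 0.652098 = 1.534

1.534


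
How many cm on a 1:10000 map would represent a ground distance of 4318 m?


map_cm = 4318 * 100 / 10000 = 43.18 cm

43.18 cm


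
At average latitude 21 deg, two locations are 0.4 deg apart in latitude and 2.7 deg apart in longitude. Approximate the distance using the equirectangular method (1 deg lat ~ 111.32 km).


dlat_km = 0.4 * 111.32 = 44.528
dlon_km = 2.7 * 111.32 * cos(21) ≈ 280.601
dist = sqrt(44.528^2 + 280.601^2) ≈ 284.1 km

284.1 km


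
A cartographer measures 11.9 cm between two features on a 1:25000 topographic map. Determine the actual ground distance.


ground = 11.9 cm * 25000 / 100 = 2975.0 m = 2.975 km

2.975 km


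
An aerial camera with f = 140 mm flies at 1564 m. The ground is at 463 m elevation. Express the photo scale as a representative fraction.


scale = f / (H - h) = 140 mm / 1101 m = 140 / 1101000 = 1:7864

1:7864


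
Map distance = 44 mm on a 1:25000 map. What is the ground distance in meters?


ground = 44 mm * 25000 / 1000 = 1100.0 m

1100.0 m


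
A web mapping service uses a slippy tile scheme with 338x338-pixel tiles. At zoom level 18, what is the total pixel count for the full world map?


tiles per axis = 2^18 = 262144
total tiles = 262144^2 = 68719476736
pixels per axis = 262144 * 338 = 88604672
total pixels = 88604672^2 = 7850787900227584

7850787900227584 pixels


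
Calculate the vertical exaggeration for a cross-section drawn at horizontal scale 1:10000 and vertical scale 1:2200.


VE = horizontal_scale / vertical_scale = 10000 / 2200 ≈ 4.5

4.5x


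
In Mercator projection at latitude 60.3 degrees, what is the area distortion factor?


area_distortion = 1/cos^2(60.3) = 4.074

4.074


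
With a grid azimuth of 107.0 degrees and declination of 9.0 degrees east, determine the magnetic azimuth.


magnetic azimuth = grid azimuth - declination (east +ve)
mag_az = 107.0 - 9.0 = 98.0 degrees

98.0 degrees


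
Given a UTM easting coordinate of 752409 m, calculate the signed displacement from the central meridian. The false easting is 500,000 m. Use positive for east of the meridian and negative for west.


displacement = 752409 - 500000 = 252409 m

252409 m


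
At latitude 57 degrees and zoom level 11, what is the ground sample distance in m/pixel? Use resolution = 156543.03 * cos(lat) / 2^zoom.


res = 156543.03 * cos(57) / 2^11 = 156543.03 * 0.54463904 / 2048 = 41.63 m/pixel

41.63 m/pixel


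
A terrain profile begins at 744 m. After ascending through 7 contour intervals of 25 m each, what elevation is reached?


elevation = 744 + 7 * 25 = 919 m

919 m


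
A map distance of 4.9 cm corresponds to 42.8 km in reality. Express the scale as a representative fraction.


ground = 42.8 km = 4280000 cm; RF denominator = ground / map = 4280000 / 4.9 ≈ 873469; RF = 1:873469

1:873469


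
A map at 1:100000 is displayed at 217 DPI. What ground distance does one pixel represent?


pixel_cm = 2.54 / 217 ≈ 0.011705 cm
ground = pixel_cm * 100000 / 100 = 2.54 * 100000 / (217 * 100) = 254000 / 21700 ≈ 11.71 m

11.71 m


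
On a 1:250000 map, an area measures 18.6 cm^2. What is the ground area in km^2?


ground_area = 18.6 * (250000/100)^2 = 116250000.0 m^2 = 116.25 km^2

116.25 km^2


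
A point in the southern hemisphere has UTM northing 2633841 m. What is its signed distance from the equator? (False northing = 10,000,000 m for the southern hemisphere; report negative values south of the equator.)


For southern: actual = 2633841 - 10000000 = -7366159 m

-7366159 m


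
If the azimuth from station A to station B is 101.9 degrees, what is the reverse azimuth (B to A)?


back azimuth = (101.9 + 180) mod 360 = 281.9 degrees

281.9 degrees


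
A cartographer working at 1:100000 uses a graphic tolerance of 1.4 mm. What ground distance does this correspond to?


ground = 1.4 mm * 100000 / 1000 = 140.0 m

140.0 m


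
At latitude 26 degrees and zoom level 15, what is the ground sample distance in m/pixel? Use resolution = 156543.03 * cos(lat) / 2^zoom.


res = 156543.03 * cos(26) / 2^15 = 156543.03 * 0.89879405 / 32768 = 4.29 m/pixel

4.29 m/pixel


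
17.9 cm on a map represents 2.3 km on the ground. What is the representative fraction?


ground = 2.3 km = 230000 cm; RF denominator = ground / map = 230000 / 17.9 ≈ 12849; RF = 1:12849

1:12849


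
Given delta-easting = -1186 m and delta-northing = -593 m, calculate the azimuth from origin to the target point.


az = atan2(-1186, -593) = -116.6 deg
adjusted to 0-360: 243.4 degrees

243.4 degrees


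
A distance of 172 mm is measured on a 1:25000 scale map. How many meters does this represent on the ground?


ground = 172 mm * 25000 / 1000 = 4300.0 m

4300.0 m


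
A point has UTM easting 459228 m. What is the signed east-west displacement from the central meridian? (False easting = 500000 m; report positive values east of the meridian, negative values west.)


displacement = 459228 - 500000 = -40772 m

-40772 m


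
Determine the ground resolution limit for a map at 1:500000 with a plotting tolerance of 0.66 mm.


ground = 0.66 mm * 500000 / 1000 = 330.0 m

330.0 m


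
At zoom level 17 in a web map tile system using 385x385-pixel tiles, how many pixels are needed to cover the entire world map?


tiles per axis = 2^17 = 131072
total tiles = 131072^2 = 17179869184
pixels per axis = 131072 * 385 = 50462720
total pixels = 50462720^2 = 2546486109798400

2546486109798400 pixels


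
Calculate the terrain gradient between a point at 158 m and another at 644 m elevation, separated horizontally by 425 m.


gradient = (644 - 158) / 425 = 486 / 425 = 1.1435

1.1435


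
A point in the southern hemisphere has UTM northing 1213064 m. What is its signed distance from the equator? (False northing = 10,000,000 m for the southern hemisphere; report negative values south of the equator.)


For southern: actual = 1213064 - 10000000 = -8786936 m

-8786936 m


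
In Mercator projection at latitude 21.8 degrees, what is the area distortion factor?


area_distortion = 1/cos^2(21.8) = 1.16

1.16


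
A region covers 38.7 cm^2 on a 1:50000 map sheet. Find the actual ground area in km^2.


ground_area = 38.7 * (50000/100)^2 = 9675000.0 m^2 = 9.675 km^2

9.675 km^2


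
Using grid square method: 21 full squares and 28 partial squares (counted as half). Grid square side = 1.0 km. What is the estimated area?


effective squares = 21 + 28 * 0.5 = 35.0
area = 35.0 * 1.0 = 35.0 km^2

35.0 km^2


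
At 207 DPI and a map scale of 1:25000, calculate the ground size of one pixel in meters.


pixel_cm = 2.54 / 207 ≈ 0.012271 cm
ground = pixel_cm * 25000 / 100 = 2.54 * 25000 / (207 * 100) = 63500 / 20700 ≈ 3.07 m

3.07 m


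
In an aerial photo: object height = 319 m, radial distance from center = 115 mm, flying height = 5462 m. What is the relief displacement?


d = h * r / H = 319 * 115 / 5462 = 6.72 mm

6.72 mm


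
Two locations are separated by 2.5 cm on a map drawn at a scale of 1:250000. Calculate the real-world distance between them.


ground = 2.5 cm * 250000 / 100 = 6250.0 m = 6.25 km

6.25 km


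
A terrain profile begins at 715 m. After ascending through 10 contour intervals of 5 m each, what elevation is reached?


elevation = 715 + 10 * 5 = 765 m

765 m


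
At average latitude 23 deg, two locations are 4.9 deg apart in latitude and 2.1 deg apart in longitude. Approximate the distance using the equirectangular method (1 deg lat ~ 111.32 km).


dlat_km = 4.9 * 111.32 = 545.468
dlon_km = 2.1 * 111.32 * cos(23) ≈ 215.188
dist = sqrt(545.468^2 + 215.188^2) ≈ 586.4 km

586.4 km


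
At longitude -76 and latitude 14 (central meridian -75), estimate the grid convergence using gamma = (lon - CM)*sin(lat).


gamma = (-76 - -75) * sin(14) = -1 * 0.241922 = -0.242 degrees

-0.242 degrees


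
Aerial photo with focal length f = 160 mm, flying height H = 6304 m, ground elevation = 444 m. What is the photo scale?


scale = f / (H - h) = 160 mm / 5860 m = 160 / 5860000 = 1:36625

1:36625


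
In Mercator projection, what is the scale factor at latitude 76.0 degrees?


SF = 1 / cos(76.0) = 1 / 0.241922 = 4.134

4.134


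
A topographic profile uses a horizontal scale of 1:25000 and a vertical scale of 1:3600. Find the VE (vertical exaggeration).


VE = horizontal_scale / vertical_scale = 25000 / 3600 ≈ 6.9

6.9x


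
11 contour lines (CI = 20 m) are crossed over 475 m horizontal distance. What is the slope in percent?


elevation change = 11 * 20 = 220 m
slope = 220 / 475 * 100 = 46.3%

46.3%


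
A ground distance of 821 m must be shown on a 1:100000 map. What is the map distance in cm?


map_cm = 821 * 100 / 100000 = 0.821 cm ≈ 0.82 cm

0.82 cm


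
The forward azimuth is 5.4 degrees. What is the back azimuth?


back azimuth = (5.4 + 180) mod 360 = 185.4 degrees

185.4 degrees


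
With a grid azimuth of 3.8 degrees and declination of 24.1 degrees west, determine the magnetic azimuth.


magnetic azimuth = grid azimuth - declination (east +ve)
mag_az = 3.8 - -24.1 = 27.9 degrees

27.9 degrees


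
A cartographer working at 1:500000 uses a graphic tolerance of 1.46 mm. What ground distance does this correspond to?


ground = 1.46 mm * 500000 / 1000 = 730.0 m

730.0 m


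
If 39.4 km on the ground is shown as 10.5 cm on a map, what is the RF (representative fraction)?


ground = 39.4 km = 3940000 cm; RF denominator = ground / map = 3940000 / 10.5 ≈ 375238; RF = 1:375238

1:375238


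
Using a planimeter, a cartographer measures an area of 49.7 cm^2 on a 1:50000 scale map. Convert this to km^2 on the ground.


ground_area = 49.7 * (50000/100)^2 = 12425000.0 m^2 = 12.425 km^2

12.425 km^2


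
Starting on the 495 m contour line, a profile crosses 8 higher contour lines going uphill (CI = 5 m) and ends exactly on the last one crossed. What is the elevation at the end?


elevation = 495 + 8 * 5 = 535 m

535 m


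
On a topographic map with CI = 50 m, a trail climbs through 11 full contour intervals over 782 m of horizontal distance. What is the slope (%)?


elevation change = 11 * 50 = 550 m
slope = 550 / 782 * 100 = 70.3%

70.3%


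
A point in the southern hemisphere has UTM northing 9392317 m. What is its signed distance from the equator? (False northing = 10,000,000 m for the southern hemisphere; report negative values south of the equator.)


For southern: actual = 9392317 - 10000000 = -607683 m

-607683 m


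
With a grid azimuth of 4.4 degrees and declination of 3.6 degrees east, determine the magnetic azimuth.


magnetic azimuth = grid azimuth - declination (east +ve)
mag_az = 4.4 - 3.6 = 0.8 degrees

0.8 degrees


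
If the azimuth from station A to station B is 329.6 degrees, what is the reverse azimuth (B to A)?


back azimuth = (329.6 + 180) mod 360 = 149.6 degrees

149.6 degrees


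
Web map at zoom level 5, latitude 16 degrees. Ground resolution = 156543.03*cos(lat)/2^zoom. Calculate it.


res = 156543.03 * cos(16) / 2^5 = 156543.03 * 0.9612617 / 32 = 4702.46 m/pixel

4702.46 m/pixel


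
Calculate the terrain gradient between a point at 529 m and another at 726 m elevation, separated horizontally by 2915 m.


gradient = (726 - 529) / 2915 = 197 / 2915 = 0.0676

0.0676


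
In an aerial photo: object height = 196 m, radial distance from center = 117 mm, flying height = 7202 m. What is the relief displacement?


d = h * r / H = 196 * 117 / 7202 = 3.18 mm

3.18 mm


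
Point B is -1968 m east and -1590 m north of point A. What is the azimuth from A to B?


az = atan2(-1968, -1590) = -128.9 deg
adjusted to 0-360: 231.1 degrees

231.1 degrees


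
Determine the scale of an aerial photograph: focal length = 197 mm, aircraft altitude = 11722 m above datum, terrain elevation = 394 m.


scale = f / (H - h) = 197 mm / 11328 m = 197 / 11328000 = 1:57503

1:57503


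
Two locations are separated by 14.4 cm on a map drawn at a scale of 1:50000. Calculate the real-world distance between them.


ground = 14.4 cm * 50000 / 100 = 7200.0 m = 7.2 km

7.2 km


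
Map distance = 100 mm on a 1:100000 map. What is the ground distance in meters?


ground = 100 mm * 100000 / 1000 = 10000.0 m

10000.0 m


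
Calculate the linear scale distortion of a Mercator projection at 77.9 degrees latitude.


SF = 1 / cos(77.9) = 1 / 0.209619 = 4.771

4.771


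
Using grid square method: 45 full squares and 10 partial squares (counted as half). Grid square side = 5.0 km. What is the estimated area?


effective squares = 45 + 10 * 0.5 = 50.0
area = 50.0 * 25.0 = 1250.0 km^2

1250.0 km^2


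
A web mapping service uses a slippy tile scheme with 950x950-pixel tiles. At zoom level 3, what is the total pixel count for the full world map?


tiles per axis = 2^3 = 8
total tiles = 8^2 = 64
pixels per axis = 8 * 950 = 7600
total pixels = 7600^2 = 57760000

57760000 pixels


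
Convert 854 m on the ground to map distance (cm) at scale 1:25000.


map_cm = 854 * 100 / 25000 = 3.416 cm ≈ 3.42 cm

3.42 cm


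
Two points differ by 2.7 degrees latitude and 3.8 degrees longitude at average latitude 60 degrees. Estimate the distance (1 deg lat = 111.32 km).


dlat_km = 2.7 * 111.32 = 300.564
dlon_km = 3.8 * 111.32 * cos(60) ≈ 211.508
dist = sqrt(300.564^2 + 211.508^2) ≈ 367.5 km

367.5 km


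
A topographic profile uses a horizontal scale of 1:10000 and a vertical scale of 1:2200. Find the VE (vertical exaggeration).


VE = horizontal_scale / vertical_scale = 10000 / 2200 ≈ 4.5

4.5x


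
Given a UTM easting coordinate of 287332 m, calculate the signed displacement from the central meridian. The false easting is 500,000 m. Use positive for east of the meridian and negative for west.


displacement = 287332 - 500000 = -212668 m

-212668 m


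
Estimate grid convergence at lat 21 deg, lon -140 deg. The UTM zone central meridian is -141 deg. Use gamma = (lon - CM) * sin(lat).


gamma = (-140 - -141) * sin(21) = 1 * 0.358368 = 0.358 degrees

0.358 degrees


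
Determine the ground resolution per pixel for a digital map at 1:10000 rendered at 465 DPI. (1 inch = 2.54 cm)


pixel_cm = 2.54 / 465 ≈ 0.005462 cm
ground = pixel_cm * 10000 / 100 = 2.54 * 10000 / (465 * 100) = 25400 / 46500 ≈ 0.55 m

0.55 m


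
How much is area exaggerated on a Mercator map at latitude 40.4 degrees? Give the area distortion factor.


area_distortion = 1/cos^2(40.4) = 1.724

1.724


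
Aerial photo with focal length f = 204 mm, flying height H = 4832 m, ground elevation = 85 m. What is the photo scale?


scale = f / (H - h) = 204 mm / 4747 m = 204 / 4747000 = 1:23270

1:23270


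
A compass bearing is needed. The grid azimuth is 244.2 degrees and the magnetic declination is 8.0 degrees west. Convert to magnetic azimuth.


magnetic azimuth = grid azimuth - declination (east +ve)
mag_az = 244.2 - -8.0 = 252.2 degrees

252.2 degrees


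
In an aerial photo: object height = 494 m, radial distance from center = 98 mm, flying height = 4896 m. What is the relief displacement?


d = h * r / H = 494 * 98 / 4896 = 9.89 mm

9.89 mm


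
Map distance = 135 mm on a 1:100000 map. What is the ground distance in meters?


ground = 135 mm * 100000 / 1000 = 13500.0 m

13500.0 m


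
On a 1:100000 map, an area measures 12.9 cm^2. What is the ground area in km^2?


ground_area = 12.9 * (100000/100)^2 = 12900000.0 m^2 = 12.9 km^2

12.9 km^2


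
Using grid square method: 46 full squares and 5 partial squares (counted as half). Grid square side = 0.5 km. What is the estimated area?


effective squares = 46 + 5 * 0.5 = 48.5
area = 48.5 * 0.25 = 12.125 km^2

12.125 km^2


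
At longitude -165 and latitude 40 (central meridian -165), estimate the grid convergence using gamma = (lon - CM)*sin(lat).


gamma = (-165 - -165) * sin(40) = 0 * 0.642788 = 0.0 degrees

0.0 degrees


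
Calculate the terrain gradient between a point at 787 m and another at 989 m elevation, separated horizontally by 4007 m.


gradient = (989 - 787) / 4007 = 202 / 4007 = 0.0504

0.0504


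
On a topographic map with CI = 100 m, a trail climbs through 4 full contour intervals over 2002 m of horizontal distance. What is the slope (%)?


elevation change = 4 * 100 = 400 m
slope = 400 / 2002 * 100 = 20.0%

20.0%


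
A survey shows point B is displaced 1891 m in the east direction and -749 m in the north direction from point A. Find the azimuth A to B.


az = atan2(1891, -749) = 111.6 deg
adjusted to 0-360: 111.6 degrees

111.6 degrees


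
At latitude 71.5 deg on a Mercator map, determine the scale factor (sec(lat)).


SF = 1 / cos(71.5) = 1 / 0.317305 = 3.152

3.152


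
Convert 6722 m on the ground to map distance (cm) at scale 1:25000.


map_cm = 6722 * 100 / 25000 = 26.888 cm ≈ 26.89 cm

26.89 cm


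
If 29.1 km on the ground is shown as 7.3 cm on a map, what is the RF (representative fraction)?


ground = 29.1 km = 2910000 cm; RF denominator = ground / map = 2910000 / 7.3 ≈ 398630; RF = 1:398630

1:398630


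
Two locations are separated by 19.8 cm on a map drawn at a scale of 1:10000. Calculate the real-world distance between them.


ground = 19.8 cm * 10000 / 100 = 1980.0 m = 1.98 km

1.98 km


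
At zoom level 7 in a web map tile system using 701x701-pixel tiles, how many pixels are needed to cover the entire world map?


tiles per axis = 2^7 = 128
total tiles = 128^2 = 16384
pixels per axis = 128 * 701 = 89728
total pixels = 89728^2 = 8051113984

8051113984 pixels


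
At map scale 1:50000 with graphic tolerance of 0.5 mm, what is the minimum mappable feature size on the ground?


ground = 0.5 mm * 50000 / 1000 = 25.0 m

25.0 m


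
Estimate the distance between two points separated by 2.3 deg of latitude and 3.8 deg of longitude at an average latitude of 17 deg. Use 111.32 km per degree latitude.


dlat_km = 2.3 * 111.32 = 256.036
dlon_km = 3.8 * 111.32 * cos(17) ≈ 404.532
dist = sqrt(256.036^2 + 404.532^2) ≈ 478.7 km

478.7 km


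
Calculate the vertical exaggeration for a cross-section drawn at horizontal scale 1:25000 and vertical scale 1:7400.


VE = horizontal_scale / vertical_scale = 25000 / 7400 ≈ 3.4

3.4x


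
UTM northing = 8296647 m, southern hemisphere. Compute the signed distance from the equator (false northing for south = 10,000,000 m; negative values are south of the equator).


For southern: actual = 8296647 - 10000000 = -1703353 m

-1703353 m


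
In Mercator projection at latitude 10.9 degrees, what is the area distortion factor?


area_distortion = 1/cos^2(10.9) = 1.037

1.037


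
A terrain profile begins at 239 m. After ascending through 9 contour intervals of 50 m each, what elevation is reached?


elevation = 239 + 9 * 50 = 689 m

689 m


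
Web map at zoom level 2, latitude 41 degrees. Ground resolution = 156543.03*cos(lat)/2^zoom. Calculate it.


res = 156543.03 * cos(41) / 2^2 = 156543.03 * 0.75470958 / 4 = 29536.13 m/pixel

29536.13 m/pixel


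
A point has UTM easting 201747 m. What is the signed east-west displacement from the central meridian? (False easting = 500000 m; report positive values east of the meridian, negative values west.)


displacement = 201747 - 500000 = -298253 m

-298253 m


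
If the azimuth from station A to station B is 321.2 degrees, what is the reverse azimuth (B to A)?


back azimuth = (321.2 + 180) mod 360 = 141.2 degrees

141.2 degrees


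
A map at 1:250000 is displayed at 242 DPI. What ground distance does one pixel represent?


pixel_cm = 2.54 / 242 ≈ 0.010496 cm
ground = pixel_cm * 250000 / 100 = 2.54 * 250000 / (242 * 100) = 635000 / 24200 ≈ 26.24 m

26.24 m


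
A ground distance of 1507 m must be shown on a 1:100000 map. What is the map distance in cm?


map_cm = 1507 * 100 / 100000 = 1.507 cm ≈ 1.51 cm

1.51 cm


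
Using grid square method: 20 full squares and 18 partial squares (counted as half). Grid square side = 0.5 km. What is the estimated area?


effective squares = 20 + 18 * 0.5 = 29.0
area = 29.0 * 0.25 = 7.25 km^2

7.25 km^2


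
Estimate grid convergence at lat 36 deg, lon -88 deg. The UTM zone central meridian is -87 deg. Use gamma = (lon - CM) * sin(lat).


gamma = (-88 - -87) * sin(36) = -1 * 0.587785 = -0.588 degrees

-0.588 degrees


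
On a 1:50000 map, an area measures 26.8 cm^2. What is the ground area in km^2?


ground_area = 26.8 * (50000/100)^2 = 6700000.0 m^2 = 6.7 km^2

6.7 km^2


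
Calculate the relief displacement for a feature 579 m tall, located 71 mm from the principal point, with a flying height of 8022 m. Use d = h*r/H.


d = h * r / H = 579 * 71 / 8022 = 5.12 mm

5.12 mm


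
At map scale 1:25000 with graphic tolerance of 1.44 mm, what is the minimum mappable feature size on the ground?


ground = 1.44 mm * 25000 / 1000 = 36.0 m

36.0 m


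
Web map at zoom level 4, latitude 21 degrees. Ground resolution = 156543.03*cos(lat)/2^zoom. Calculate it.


res = 156543.03 * cos(21) / 2^4 = 156543.03 * 0.93358043 / 16 = 9134.09 m/pixel

9134.09 m/pixel


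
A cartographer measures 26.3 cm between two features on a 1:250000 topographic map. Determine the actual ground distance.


ground = 26.3 cm * 250000 / 100 = 65750.0 m = 65.75 km

65.75 km


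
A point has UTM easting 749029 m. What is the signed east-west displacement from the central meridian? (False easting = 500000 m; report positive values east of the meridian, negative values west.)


displacement = 749029 - 500000 = 249029 m

249029 m


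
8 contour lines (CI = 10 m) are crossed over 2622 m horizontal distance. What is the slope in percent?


elevation change = 8 * 10 = 80 m
slope = 80 / 2622 * 100 = 3.1%

3.1%


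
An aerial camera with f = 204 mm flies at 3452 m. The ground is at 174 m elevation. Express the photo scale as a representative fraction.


scale = f / (H - h) = 204 mm / 3278 m = 204 / 3278000 = 1:16069

1:16069


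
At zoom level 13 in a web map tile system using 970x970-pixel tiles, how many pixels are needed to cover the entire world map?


tiles per axis = 2^13 = 8192
total tiles = 8192^2 = 67108864
pixels per axis = 8192 * 970 = 7946240
total pixels = 7946240^2 = 63142730137600

63142730137600 pixels


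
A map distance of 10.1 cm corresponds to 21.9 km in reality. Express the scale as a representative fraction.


ground = 21.9 km = 2190000 cm; RF denominator = ground / map = 2190000 / 10.1 ≈ 216832; RF = 1:216832

1:216832


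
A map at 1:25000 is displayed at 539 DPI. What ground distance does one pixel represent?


pixel_cm = 2.54 / 539 ≈ 0.004712 cm
ground = pixel_cm * 25000 / 100 = 2.54 * 25000 / (539 * 100) = 63500 / 53900 ≈ 1.18 m

1.18 m


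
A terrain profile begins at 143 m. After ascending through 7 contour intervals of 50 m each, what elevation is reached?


elevation = 143 + 7 * 50 = 493 m

493 m


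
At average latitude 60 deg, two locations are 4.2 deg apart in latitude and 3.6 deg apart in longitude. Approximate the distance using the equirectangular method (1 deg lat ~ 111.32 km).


dlat_km = 4.2 * 111.32 = 467.544
dlon_km = 3.6 * 111.32 * cos(60) ≈ 200.376
dist = sqrt(467.544^2 + 200.376^2) ≈ 508.7 km

508.7 km


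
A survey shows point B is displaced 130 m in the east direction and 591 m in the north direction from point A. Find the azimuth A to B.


az = atan2(130, 591) = 12.4 deg
adjusted to 0-360: 12.4 degrees

12.4 degrees


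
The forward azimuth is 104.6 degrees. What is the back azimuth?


back azimuth = (104.6 + 180) mod 360 = 284.6 degrees

284.6 degrees


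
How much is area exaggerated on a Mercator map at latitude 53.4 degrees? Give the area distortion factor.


area_distortion = 1/cos^2(53.4) = 2.813

2.813


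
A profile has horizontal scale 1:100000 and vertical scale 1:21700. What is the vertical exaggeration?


VE = horizontal_scale / vertical_scale = 100000 / 21700 ≈ 4.6

4.6x


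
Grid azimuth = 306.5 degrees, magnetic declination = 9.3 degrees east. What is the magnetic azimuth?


magnetic azimuth = grid azimuth - declination (east +ve)
mag_az = 306.5 - 9.3 = 297.2 degrees

297.2 degrees


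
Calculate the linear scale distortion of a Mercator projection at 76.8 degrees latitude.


SF = 1 / cos(76.8) = 1 / 0.228351 = 4.379

4.379


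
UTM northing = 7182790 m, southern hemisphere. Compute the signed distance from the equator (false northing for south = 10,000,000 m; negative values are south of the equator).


For southern: actual = 7182790 - 10000000 = -2817210 m

-2817210 m


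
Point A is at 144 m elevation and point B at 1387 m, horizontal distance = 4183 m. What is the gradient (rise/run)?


gradient = (1387 - 144) / 4183 = 1243 / 4183 = 0.2972

0.2972


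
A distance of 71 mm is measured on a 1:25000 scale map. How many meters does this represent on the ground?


ground = 71 mm * 25000 / 1000 = 1775.0 m

1775.0 m


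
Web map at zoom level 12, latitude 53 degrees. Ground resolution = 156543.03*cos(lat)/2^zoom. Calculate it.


res = 156543.03 * cos(53) / 2^12 = 156543.03 * 0.60181502 / 4096 = 23.0 m/pixel

23.0 m/pixel


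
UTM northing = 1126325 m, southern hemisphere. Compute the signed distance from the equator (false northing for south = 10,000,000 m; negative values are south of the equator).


For southern: actual = 1126325 - 10000000 = -8873675 m

-8873675 m


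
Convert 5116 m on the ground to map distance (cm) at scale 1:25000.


map_cm = 5116 * 100 / 25000 = 20.464 cm ≈ 20.46 cm

20.46 cm


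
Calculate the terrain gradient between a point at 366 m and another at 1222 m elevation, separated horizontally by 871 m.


gradient = (1222 - 366) / 871 = 856 / 871 = 0.9828

0.9828


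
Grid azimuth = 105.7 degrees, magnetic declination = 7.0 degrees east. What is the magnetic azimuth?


magnetic azimuth = grid azimuth - declination (east +ve)
mag_az = 105.7 - 7.0 = 98.7 degrees

98.7 degrees


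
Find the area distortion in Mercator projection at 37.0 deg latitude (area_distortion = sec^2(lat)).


area_distortion = 1/cos^2(37.0) = 1.568

1.568


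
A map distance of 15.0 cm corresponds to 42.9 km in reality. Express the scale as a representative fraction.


ground = 42.9 km = 4290000 cm; RF denominator = ground / map = 4290000 / 15.0 = 286000; RF = 1:286000

1:286000


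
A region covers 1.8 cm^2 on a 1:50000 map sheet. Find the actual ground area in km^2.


ground_area = 1.8 * (50000/100)^2 = 450000.0 m^2 = 0.45 km^2

0.45 km^2


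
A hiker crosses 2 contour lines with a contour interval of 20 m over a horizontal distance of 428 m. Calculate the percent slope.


elevation change = 2 * 20 = 40 m
slope = 40 / 428 * 100 = 9.3%

9.3%


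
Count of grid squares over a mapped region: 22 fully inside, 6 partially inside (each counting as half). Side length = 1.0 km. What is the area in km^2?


effective squares = 22 + 6 * 0.5 = 25.0
area = 25.0 * 1.0 = 25.0 km^2

25.0 km^2


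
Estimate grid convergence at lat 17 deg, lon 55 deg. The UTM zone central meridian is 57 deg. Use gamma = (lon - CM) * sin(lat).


gamma = (55 - 57) * sin(17) = -2 * 0.292372 = -0.585 degrees

-0.585 degrees


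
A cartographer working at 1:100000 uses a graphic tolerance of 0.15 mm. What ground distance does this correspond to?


ground = 0.15 mm * 100000 / 1000 = 15.0 m

15.0 m


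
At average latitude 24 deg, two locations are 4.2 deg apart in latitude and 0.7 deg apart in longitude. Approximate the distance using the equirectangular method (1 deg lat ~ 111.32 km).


dlat_km = 4.2 * 111.32 = 467.544
dlon_km = 0.7 * 111.32 * cos(24) ≈ 71.187
dist = sqrt(467.544^2 + 71.187^2) ≈ 472.9 km

472.9 km
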